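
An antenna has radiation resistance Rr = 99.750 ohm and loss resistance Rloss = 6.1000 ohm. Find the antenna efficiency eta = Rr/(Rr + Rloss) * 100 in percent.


eta = 99.750 / (99.750 + 6.1000) * 100 = 94.24%

94.24%


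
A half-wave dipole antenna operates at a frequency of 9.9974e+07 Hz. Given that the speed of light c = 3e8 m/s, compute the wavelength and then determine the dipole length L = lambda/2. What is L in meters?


lambda = c / f = 3.0000e+08 / 9.9974e+07 = 3.000780 m
L = lambda / 2 = 3.000780 / 2 = 1.500 m

1.500 m


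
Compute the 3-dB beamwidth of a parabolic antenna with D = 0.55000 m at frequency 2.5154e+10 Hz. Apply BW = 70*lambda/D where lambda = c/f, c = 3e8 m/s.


lambda = c / f = 3.0000e+08 / 2.5154e+10 = 0.01192653 m
BW = 70 * 0.01192653 / 0.55000 = 1.518 deg

1.518 deg


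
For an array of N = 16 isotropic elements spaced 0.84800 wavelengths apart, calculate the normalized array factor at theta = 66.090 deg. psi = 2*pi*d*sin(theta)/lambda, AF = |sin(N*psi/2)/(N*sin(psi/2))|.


psi = 2*pi*0.84800*sin(66.090 deg) = 4.870897 rad
AF = |sin(16*4.870897/2) / (16*sin(4.870897/2))| = 0.09194

0.09194


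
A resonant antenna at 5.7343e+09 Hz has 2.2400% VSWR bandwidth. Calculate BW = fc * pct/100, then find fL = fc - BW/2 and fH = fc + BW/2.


BW = 5.7343e+09 * 2.2400/100 = 1.284483e+08 Hz
fL = 5.7343e+09 - 1.284483e+08/2 = 5.670e+09 Hz
fH = 5.7343e+09 + 1.284483e+08/2 = 5.799e+09 Hz

BW=1.284e+08 Hz, fL=5.670e+09 Hz, fH=5.799e+09 Hz


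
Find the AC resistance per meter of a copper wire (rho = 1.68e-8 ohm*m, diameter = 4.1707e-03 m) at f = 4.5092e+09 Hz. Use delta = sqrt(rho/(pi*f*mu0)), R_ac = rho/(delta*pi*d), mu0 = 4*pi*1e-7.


delta = sqrt(1.68e-8 / (pi * 4.5092e+09 * 4*pi*1e-7)) = 9.714602e-07 m
R_ac = 1.68e-8 / (9.714602e-07 * pi * 4.1707e-03) = 1.320 ohm/m

1.320 ohm/m


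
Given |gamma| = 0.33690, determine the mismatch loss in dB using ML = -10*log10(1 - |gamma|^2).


ML = -10 * log10(1 - 0.33690^2) = -10 * log10(0.88649839) = 0.5232 dB

0.5232 dB


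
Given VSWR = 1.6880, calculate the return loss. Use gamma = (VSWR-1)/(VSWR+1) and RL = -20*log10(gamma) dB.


gamma = (1.6880 - 1) / (1.6880 + 1) = 0.2559524
RL = -20 * log10(0.2559524) = 11.84 dB

11.84 dB


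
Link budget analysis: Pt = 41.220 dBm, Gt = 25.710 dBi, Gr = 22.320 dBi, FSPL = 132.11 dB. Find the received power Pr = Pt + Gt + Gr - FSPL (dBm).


Pr = 41.220 + 25.710 + 22.320 - 132.11 = -42.86 dBm

-42.86 dBm


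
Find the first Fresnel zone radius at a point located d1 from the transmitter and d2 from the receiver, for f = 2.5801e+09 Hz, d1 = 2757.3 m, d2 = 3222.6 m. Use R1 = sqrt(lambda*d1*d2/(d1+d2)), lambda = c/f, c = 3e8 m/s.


lambda = c / f = 3.0000e+08 / 2.5801e+09 = 0.1162746 m
R1 = sqrt(0.1162746 * 2757.3 * 3222.6 / (2757.3 + 3222.6)) = 13.14 m

13.14 m


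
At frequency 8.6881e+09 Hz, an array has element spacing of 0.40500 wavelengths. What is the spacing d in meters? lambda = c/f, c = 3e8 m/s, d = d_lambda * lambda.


lambda = c / f = 3.0000e+08 / 8.6881e+09 = 0.03452999 m
d = 0.40500 * 0.03452999 = 0.01398 m

0.01398 m


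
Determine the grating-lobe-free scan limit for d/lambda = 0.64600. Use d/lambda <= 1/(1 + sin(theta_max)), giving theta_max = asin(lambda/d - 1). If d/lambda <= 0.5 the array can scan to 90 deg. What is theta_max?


lambda/d - 1 = 1/0.64600 - 1 = 0.5479876
theta_max = asin(0.5479876) = 33.23 deg

33.23 deg


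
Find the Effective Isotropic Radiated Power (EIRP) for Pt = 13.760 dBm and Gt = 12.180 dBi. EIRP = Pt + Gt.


EIRP = Pt + Gt = 13.760 + 12.180 = 25.94 dBm

25.94 dBm


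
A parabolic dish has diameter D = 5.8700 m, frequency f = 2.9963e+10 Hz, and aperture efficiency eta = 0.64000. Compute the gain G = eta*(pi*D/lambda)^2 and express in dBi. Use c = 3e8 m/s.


lambda = c / f = 3.0000e+08 / 2.9963e+10 = 0.01001235 m
G_linear = 0.64000 * (pi * 5.8700 / 0.01001235)^2 = 2.171120e+06
G_dBi = 10 * log10(2.171120e+06) = 63.37 dBi

63.37 dBi


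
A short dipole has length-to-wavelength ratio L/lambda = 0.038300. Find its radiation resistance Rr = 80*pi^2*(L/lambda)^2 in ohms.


Rr = 80 * pi^2 * (0.038300)^2 = 80 * 9.869604 * 1.466890e-03 = 1.158 ohm

1.158 ohm


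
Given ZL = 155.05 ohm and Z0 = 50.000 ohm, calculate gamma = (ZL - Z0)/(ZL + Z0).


gamma = (155.05 - 50.000) / (155.05 + 50.000) = 0.5123

0.5123


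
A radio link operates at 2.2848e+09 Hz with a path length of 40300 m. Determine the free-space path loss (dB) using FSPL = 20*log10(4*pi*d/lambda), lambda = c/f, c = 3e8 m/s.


lambda = c / f = 3.0000e+08 / 2.2848e+09 = 0.1313025 m
FSPL = 20 * log10(4*pi*40300/0.1313025) = 131.7 dB

131.7 dB


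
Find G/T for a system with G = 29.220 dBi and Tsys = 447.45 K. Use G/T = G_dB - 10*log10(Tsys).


G/T = 29.220 - 10*log10(447.45) = 29.220 - 26.50745 = 2.713 dB/K

2.713 dB/K


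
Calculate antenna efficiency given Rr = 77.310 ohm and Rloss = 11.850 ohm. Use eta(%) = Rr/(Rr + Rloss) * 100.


eta = 77.310 / (77.310 + 11.850) * 100 = 86.71%

86.71%


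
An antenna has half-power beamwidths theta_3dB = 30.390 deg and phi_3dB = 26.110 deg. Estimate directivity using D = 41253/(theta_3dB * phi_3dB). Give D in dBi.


D_linear = 41253 / (30.390 * 26.110) = 51.98978
D_dBi = 10 * log10(51.98978) = 17.16 dBi

17.16 dBi


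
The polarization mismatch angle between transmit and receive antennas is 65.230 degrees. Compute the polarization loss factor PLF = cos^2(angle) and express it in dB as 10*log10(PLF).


PLF_linear = cos^2(65.230 deg) = 0.1755415
PLF_dB = 10 * log10(0.1755415) = -7.556 dB

-7.556 dB


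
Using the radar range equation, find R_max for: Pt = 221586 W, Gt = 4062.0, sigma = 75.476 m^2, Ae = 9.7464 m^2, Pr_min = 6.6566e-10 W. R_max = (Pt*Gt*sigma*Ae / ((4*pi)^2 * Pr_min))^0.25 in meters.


R^4 = 221586*4062.0*75.476*9.7464 / ((4*pi)^2 * 6.6566e-10) = 6.298877e+18
R_max = 6.298877e+18^0.25 = 50097 m

50097 m


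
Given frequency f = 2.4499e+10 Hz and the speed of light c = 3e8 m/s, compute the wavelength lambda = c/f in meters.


lambda = c / f = 3.0000e+08 / 2.4499e+10 = 0.01225 m

0.01225 m


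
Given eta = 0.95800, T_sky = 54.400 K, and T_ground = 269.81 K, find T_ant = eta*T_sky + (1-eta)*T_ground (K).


T_ant = 0.95800 * 54.400 + (1 - 0.95800) * 269.81 = 63.45 K

63.45 K


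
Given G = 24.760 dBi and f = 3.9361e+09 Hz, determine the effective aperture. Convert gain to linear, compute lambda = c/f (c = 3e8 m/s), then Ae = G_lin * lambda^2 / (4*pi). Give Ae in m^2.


lambda = c / f = 3.0000e+08 / 3.9361e+09 = 0.07621758 m
G_linear = 10^(24.760/10) = 299.2265
Ae = G_linear * lambda^2 / (4*pi) = 299.2265 * 0.07621758^2 / (4*pi) = 0.1383 m^2

0.1383 m^2


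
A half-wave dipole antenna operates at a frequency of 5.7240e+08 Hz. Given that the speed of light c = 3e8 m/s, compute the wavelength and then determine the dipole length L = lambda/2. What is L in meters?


lambda = c / f = 3.0000e+08 / 5.7240e+08 = 0.5241090 m
L = lambda / 2 = 0.5241090 / 2 = 0.2621 m

0.2621 m


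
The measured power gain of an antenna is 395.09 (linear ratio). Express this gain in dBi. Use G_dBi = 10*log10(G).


G_dBi = 10 * log10(395.09) = 25.97 dBi

25.97 dBi


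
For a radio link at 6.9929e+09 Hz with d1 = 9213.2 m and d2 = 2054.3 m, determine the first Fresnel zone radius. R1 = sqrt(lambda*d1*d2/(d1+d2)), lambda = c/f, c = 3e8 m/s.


lambda = c / f = 3.0000e+08 / 6.9929e+09 = 0.04290066 m
R1 = sqrt(0.04290066 * 9213.2 * 2054.3 / (9213.2 + 2054.3)) = 8.489 m

8.489 m


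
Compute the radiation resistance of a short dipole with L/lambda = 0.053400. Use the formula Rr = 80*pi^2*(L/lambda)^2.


Rr = 80 * pi^2 * (0.053400)^2 = 80 * 9.869604 * 2.851560e-03 = 2.252 ohm

2.252 ohm


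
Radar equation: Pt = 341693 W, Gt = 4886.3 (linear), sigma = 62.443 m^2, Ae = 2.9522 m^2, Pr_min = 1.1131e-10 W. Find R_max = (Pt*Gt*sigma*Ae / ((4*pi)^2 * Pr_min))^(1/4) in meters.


R^4 = 341693*4886.3*62.443*2.9522 / ((4*pi)^2 * 1.1131e-10) = 1.751023e+19
R_max = 1.751023e+19^0.25 = 64688 m

64688 m


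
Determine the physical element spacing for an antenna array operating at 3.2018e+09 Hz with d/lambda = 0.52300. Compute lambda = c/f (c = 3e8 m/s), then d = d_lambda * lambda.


lambda = c / f = 3.0000e+08 / 3.2018e+09 = 0.09369730 m
d = 0.52300 * 0.09369730 = 0.04900 m

0.04900 m


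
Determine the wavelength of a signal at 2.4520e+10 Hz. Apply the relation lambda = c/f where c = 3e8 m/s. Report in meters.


lambda = c / f = 3.0000e+08 / 2.4520e+10 = 0.01223 m

0.01223 m


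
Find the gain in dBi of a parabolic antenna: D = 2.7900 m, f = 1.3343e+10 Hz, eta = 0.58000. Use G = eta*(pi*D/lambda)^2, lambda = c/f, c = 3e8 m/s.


lambda = c / f = 3.0000e+08 / 1.3343e+10 = 0.02248370 m
G_linear = 0.58000 * (pi * 2.7900 / 0.02248370)^2 = 88145.59
G_dBi = 10 * log10(88145.59) = 49.45 dBi

49.45 dBi


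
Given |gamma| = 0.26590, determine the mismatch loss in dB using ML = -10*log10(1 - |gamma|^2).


ML = -10 * log10(1 - 0.26590^2) = -10 * log10(0.92929719) = 0.3185 dB

0.3185 dB


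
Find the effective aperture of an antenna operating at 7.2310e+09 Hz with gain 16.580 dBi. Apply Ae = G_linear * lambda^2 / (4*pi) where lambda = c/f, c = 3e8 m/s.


lambda = c / f = 3.0000e+08 / 7.2310e+09 = 0.04148804 m
G_linear = 10^(16.580/10) = 45.49881
Ae = G_linear * lambda^2 / (4*pi) = 45.49881 * 0.04148804^2 / (4*pi) = 6.232e-03 m^2

6.232e-03 m^2


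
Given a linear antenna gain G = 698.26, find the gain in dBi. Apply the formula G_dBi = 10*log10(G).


G_dBi = 10 * log10(698.26) = 28.44 dBi

28.44 dBi


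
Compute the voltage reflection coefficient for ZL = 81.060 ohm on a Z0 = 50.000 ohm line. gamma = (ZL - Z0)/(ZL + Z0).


gamma = (81.060 - 50.000) / (81.060 + 50.000) = 0.2370

0.2370


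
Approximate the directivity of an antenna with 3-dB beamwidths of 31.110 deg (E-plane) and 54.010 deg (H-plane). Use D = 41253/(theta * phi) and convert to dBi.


D_linear = 41253 / (31.110 * 54.010) = 24.55169
D_dBi = 10 * log10(24.55169) = 13.90 dBi

13.90 dBi


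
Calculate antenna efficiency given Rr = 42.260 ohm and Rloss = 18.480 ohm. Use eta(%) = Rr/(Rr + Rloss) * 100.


eta = 42.260 / (42.260 + 18.480) * 100 = 69.58%

69.58%


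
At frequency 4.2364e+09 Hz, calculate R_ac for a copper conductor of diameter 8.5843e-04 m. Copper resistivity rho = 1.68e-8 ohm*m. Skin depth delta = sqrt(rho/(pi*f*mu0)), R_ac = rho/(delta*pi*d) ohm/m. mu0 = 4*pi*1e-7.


delta = sqrt(1.68e-8 / (pi * 4.2364e+09 * 4*pi*1e-7)) = 1.002251e-06 m
R_ac = 1.68e-8 / (1.002251e-06 * pi * 8.5843e-04) = 6.216 ohm/m

6.216 ohm/m


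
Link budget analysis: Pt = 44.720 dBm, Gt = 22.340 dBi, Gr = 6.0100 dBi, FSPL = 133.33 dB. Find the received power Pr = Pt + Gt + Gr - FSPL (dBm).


Pr = 44.720 + 22.340 + 6.0100 - 133.33 = -60.26 dBm

-60.26 dBm


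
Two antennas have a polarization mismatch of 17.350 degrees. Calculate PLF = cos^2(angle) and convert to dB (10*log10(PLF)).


PLF_linear = cos^2(17.350 deg) = 0.9110720
PLF_dB = 10 * log10(0.9110720) = -0.4045 dB

-0.4045 dB


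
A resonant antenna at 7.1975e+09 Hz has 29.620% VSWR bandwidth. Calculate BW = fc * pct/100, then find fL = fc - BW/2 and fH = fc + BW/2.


BW = 7.1975e+09 * 29.620/100 = 2.131900e+09 Hz
fL = 7.1975e+09 - 2.131900e+09/2 = 6.132e+09 Hz
fH = 7.1975e+09 + 2.131900e+09/2 = 8.263e+09 Hz

BW=2.132e+09 Hz, fL=6.132e+09 Hz, fH=8.263e+09 Hz


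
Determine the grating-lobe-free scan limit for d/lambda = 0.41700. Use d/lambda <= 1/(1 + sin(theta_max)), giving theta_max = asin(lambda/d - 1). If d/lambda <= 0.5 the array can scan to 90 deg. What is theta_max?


lambda/d - 1 = 1/0.41700 - 1 = 1.398082 >= 1
d/lambda <= 0.5, so the array can scan to endfire without grating lobes: theta_max = 90 deg

90 deg


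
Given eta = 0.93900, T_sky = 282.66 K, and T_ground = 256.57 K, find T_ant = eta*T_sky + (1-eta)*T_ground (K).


T_ant = 0.93900 * 282.66 + (1 - 0.93900) * 256.57 = 281.1 K

281.1 K


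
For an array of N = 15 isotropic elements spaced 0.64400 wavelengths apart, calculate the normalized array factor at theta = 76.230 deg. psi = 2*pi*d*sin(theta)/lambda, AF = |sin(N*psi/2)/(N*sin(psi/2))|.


psi = 2*pi*0.64400*sin(76.230 deg) = 3.930075 rad
AF = |sin(15*3.930075/2) / (15*sin(3.930075/2))| = 0.06733

0.06733


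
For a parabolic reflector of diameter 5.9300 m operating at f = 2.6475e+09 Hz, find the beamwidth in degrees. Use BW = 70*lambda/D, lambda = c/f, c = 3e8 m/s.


lambda = c / f = 3.0000e+08 / 2.6475e+09 = 0.1133144 m
BW = 70 * 0.1133144 / 5.9300 = 1.338 deg

1.338 deg


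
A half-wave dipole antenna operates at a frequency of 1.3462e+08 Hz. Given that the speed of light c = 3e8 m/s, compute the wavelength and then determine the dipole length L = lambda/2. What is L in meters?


lambda = c / f = 3.0000e+08 / 1.3462e+08 = 2.228495 m
L = lambda / 2 = 2.228495 / 2 = 1.114 m

1.114 m


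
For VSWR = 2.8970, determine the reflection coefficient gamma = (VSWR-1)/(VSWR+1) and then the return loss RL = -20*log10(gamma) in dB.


gamma = (2.8970 - 1) / (2.8970 + 1) = 0.4867847
RL = -20 * log10(0.4867847) = 6.253 dB

6.253 dB


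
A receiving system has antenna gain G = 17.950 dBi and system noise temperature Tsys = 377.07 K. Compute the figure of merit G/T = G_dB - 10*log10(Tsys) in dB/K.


G/T = 17.950 - 10*log10(377.07) = 17.950 - 25.76422 = -7.814 dB/K

-7.814 dB/K


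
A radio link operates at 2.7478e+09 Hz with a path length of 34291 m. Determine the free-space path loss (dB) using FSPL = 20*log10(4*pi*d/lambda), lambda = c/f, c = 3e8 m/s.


lambda = c / f = 3.0000e+08 / 2.7478e+09 = 0.1091783 m
FSPL = 20 * log10(4*pi*34291/0.1091783) = 131.9 dB

131.9 dB


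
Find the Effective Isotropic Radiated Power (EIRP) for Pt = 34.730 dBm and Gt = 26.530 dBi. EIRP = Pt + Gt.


EIRP = Pt + Gt = 34.730 + 26.530 = 61.26 dBm

61.26 dBm


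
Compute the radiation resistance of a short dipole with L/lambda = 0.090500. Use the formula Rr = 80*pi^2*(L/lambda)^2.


Rr = 80 * pi^2 * (0.090500)^2 = 80 * 9.869604 * 8.190250e-03 = 6.467 ohm

6.467 ohm


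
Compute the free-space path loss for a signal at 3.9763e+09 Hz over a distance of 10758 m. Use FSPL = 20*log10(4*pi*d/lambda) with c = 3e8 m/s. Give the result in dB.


lambda = c / f = 3.0000e+08 / 3.9763e+09 = 0.07544702 m
FSPL = 20 * log10(4*pi*10758/0.07544702) = 125.1 dB

125.1 dB


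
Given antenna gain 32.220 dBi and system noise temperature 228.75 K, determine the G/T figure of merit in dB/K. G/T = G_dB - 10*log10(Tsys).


G/T = 32.220 - 10*log10(228.75) = 32.220 - 23.59361 = 8.626 dB/K

8.626 dB/K


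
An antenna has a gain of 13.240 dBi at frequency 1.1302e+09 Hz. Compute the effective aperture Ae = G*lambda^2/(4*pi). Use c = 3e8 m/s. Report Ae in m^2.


lambda = c / f = 3.0000e+08 / 1.1302e+09 = 0.2654397 m
G_linear = 10^(13.240/10) = 21.08628
Ae = G_linear * lambda^2 / (4*pi) = 21.08628 * 0.2654397^2 / (4*pi) = 0.1182 m^2

0.1182 m^2


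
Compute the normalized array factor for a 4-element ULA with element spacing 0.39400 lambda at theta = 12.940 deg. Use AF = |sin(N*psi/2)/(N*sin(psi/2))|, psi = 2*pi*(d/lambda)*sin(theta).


psi = 2*pi*0.39400*sin(12.940 deg) = 0.5543569 rad
AF = |sin(4*0.5543569/2) / (4*sin(0.5543569/2))| = 0.8178

0.8178


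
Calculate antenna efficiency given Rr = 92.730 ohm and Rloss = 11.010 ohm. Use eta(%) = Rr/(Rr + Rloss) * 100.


eta = 92.730 / (92.730 + 11.010) * 100 = 89.39%

89.39%


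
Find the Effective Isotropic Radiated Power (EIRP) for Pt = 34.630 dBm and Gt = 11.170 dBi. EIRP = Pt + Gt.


EIRP = Pt + Gt = 34.630 + 11.170 = 45.80 dBm

45.80 dBm


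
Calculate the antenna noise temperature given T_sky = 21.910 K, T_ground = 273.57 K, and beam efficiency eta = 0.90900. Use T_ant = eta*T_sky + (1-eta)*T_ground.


T_ant = 0.90900 * 21.910 + (1 - 0.90900) * 273.57 = 44.81 K

44.81 K


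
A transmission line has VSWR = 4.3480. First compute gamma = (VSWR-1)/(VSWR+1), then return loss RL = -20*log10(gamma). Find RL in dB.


gamma = (4.3480 - 1) / (4.3480 + 1) = 0.6260284
RL = -20 * log10(0.6260284) = 4.068 dB

4.068 dB


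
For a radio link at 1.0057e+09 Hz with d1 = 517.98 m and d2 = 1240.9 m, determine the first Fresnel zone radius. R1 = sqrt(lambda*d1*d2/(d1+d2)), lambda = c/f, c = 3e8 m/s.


lambda = c / f = 3.0000e+08 / 1.0057e+09 = 0.2982997 m
R1 = sqrt(0.2982997 * 517.98 * 1240.9 / (517.98 + 1240.9)) = 10.44 m

10.44 m


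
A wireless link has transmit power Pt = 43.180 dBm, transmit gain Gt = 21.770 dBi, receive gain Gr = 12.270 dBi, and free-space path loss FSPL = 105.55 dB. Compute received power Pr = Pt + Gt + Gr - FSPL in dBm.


Pr = 43.180 + 21.770 + 12.270 - 105.55 = -28.33 dBm

-28.33 dBm


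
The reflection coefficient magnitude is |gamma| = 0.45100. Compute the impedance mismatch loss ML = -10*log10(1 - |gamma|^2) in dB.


ML = -10 * log10(1 - 0.45100^2) = -10 * log10(0.796599) = 0.9876 dB

0.9876 dB


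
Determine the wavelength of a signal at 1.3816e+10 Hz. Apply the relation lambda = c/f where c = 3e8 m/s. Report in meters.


lambda = c / f = 3.0000e+08 / 1.3816e+10 = 0.02171 m

0.02171 m


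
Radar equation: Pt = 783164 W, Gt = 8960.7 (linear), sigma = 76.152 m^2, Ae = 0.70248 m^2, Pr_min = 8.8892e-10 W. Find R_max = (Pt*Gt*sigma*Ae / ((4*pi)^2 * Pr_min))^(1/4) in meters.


R^4 = 783164*8960.7*76.152*0.70248 / ((4*pi)^2 * 8.8892e-10) = 2.674407e+18
R_max = 2.674407e+18^0.25 = 40440 m

40440 m


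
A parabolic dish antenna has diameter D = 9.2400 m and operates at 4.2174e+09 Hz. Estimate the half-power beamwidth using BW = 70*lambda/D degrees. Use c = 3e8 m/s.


lambda = c / f = 3.0000e+08 / 4.2174e+09 = 0.07113387 m
BW = 70 * 0.07113387 / 9.2400 = 0.5389 deg

0.5389 deg


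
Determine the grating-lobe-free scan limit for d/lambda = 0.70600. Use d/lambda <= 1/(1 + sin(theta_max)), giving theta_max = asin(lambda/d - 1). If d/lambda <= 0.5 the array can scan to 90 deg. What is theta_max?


lambda/d - 1 = 1/0.70600 - 1 = 0.4164306
theta_max = asin(0.4164306) = 24.61 deg

24.61 deg


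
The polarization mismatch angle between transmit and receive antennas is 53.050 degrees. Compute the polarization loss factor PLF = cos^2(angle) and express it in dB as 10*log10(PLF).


PLF_linear = cos^2(53.050 deg) = 0.3613427
PLF_dB = 10 * log10(0.3613427) = -4.421 dB

-4.421 dB


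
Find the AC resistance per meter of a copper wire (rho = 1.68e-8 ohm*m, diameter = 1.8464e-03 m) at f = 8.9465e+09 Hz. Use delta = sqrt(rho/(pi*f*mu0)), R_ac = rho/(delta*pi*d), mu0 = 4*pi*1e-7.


delta = sqrt(1.68e-8 / (pi * 8.9465e+09 * 4*pi*1e-7)) = 6.896809e-07 m
R_ac = 1.68e-8 / (6.896809e-07 * pi * 1.8464e-03) = 4.199 ohm/m

4.199 ohm/m


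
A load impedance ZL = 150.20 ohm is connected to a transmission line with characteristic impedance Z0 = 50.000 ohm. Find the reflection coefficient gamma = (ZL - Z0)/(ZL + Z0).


gamma = (150.20 - 50.000) / (150.20 + 50.000) = 0.5005

0.5005


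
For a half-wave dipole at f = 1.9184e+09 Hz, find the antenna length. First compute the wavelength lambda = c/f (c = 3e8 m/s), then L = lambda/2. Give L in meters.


lambda = c / f = 3.0000e+08 / 1.9184e+09 = 0.1563803 m
L = lambda / 2 = 0.1563803 / 2 = 0.07819 m

0.07819 m


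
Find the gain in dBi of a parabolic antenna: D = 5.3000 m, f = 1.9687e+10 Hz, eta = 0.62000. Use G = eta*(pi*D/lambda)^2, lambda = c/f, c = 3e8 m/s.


lambda = c / f = 3.0000e+08 / 1.9687e+10 = 0.01523848 m
G_linear = 0.62000 * (pi * 5.3000 / 0.01523848)^2 = 740218.4
G_dBi = 10 * log10(740218.4) = 58.69 dBi

58.69 dBi


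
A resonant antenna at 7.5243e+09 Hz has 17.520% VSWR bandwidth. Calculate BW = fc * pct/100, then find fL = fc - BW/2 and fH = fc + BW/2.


BW = 7.5243e+09 * 17.520/100 = 1.318257e+09 Hz
fL = 7.5243e+09 - 1.318257e+09/2 = 6.865e+09 Hz
fH = 7.5243e+09 + 1.318257e+09/2 = 8.183e+09 Hz

BW=1.318e+09 Hz, fL=6.865e+09 Hz, fH=8.183e+09 Hz


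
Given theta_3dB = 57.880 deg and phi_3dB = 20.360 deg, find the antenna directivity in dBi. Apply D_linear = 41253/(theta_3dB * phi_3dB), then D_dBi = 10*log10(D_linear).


D_linear = 41253 / (57.880 * 20.360) = 35.00654
D_dBi = 10 * log10(35.00654) = 15.44 dBi

15.44 dBi


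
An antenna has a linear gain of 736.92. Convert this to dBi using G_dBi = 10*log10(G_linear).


G_dBi = 10 * log10(736.92) = 28.67 dBi

28.67 dBi


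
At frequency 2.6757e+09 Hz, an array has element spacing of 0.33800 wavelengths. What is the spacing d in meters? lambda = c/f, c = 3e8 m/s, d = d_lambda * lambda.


lambda = c / f = 3.0000e+08 / 2.6757e+09 = 0.1121202 m
d = 0.33800 * 0.1121202 = 0.03790 m

0.03790 m


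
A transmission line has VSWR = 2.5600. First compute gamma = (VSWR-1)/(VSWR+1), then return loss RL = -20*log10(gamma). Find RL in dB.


gamma = (2.5600 - 1) / (2.5600 + 1) = 0.4382022
RL = -20 * log10(0.4382022) = 7.167 dB

7.167 dB


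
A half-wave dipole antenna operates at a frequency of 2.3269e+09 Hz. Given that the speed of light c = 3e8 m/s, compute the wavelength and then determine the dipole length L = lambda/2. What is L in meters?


lambda = c / f = 3.0000e+08 / 2.3269e+09 = 0.1289269 m
L = lambda / 2 = 0.1289269 / 2 = 0.06446 m

0.06446 m


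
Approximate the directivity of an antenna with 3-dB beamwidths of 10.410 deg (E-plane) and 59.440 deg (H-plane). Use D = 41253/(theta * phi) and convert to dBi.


D_linear = 41253 / (10.410 * 59.440) = 66.66932
D_dBi = 10 * log10(66.66932) = 18.24 dBi

18.24 dBi


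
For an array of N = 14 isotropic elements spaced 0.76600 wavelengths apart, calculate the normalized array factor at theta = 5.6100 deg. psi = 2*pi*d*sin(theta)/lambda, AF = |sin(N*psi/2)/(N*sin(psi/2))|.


psi = 2*pi*0.76600*sin(5.6100 deg) = 0.4704947 rad
AF = |sin(14*0.4704947/2) / (14*sin(0.4704947/2))| = 0.04636

0.04636


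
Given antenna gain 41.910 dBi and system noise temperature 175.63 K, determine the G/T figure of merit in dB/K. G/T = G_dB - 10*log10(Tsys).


G/T = 41.910 - 10*log10(175.63) = 41.910 - 22.44599 = 19.46 dB/K

19.46 dB/K


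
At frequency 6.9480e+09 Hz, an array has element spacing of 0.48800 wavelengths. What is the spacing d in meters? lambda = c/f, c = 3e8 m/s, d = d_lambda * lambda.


lambda = c / f = 3.0000e+08 / 6.9480e+09 = 0.04317789 m
d = 0.48800 * 0.04317789 = 0.02107 m

0.02107 m


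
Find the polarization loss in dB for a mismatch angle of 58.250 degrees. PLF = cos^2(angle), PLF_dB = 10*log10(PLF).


PLF_linear = cos^2(58.250 deg) = 0.2769011
PLF_dB = 10 * log10(0.2769011) = -5.577 dB

-5.577 dB


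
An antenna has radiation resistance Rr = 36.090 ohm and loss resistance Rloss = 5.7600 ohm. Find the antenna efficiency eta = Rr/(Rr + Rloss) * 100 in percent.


eta = 36.090 / (36.090 + 5.7600) * 100 = 86.24%

86.24%


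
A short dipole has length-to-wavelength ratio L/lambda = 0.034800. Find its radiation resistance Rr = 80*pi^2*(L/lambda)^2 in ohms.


Rr = 80 * pi^2 * (0.034800)^2 = 80 * 9.869604 * 1.211040e-03 = 0.9562 ohm

0.9562 ohm


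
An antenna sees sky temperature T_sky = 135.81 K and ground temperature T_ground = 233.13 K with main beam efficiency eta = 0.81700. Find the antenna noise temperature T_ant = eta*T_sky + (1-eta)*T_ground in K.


T_ant = 0.81700 * 135.81 + (1 - 0.81700) * 233.13 = 153.6 K

153.6 K


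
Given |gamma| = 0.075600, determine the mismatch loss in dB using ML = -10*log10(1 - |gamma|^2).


ML = -10 * log10(1 - 0.075600^2) = -10 * log10(0.99428464) = 0.02489 dB

0.02489 dB


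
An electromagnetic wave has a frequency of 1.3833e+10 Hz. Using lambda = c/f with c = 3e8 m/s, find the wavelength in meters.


lambda = c / f = 3.0000e+08 / 1.3833e+10 = 0.02169 m

0.02169 m


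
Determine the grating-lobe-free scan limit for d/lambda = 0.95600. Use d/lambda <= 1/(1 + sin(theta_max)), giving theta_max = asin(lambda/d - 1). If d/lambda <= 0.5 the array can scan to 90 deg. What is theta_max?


lambda/d - 1 = 1/0.95600 - 1 = 0.04602510
theta_max = asin(0.04602510) = 2.638 deg

2.638 deg


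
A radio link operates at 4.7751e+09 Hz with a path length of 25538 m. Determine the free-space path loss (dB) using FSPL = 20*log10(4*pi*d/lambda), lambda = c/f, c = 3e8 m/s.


lambda = c / f = 3.0000e+08 / 4.7751e+09 = 0.06282591 m
FSPL = 20 * log10(4*pi*25538/0.06282591) = 134.2 dB

134.2 dB


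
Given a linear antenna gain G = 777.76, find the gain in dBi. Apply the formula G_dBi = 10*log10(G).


G_dBi = 10 * log10(777.76) = 28.91 dBi

28.91 dBi


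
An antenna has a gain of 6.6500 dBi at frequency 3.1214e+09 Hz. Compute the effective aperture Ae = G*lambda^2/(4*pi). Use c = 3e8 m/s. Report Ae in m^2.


lambda = c / f = 3.0000e+08 / 3.1214e+09 = 0.09611072 m
G_linear = 10^(6.6500/10) = 4.623810
Ae = G_linear * lambda^2 / (4*pi) = 4.623810 * 0.09611072^2 / (4*pi) = 3.399e-03 m^2

3.399e-03 m^2


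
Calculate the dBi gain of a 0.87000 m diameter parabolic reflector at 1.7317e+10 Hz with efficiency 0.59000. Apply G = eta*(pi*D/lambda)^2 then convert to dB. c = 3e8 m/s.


lambda = c / f = 3.0000e+08 / 1.7317e+10 = 0.01732402 m
G_linear = 0.59000 * (pi * 0.87000 / 0.01732402)^2 = 14685.64
G_dBi = 10 * log10(14685.64) = 41.67 dBi

41.67 dBi


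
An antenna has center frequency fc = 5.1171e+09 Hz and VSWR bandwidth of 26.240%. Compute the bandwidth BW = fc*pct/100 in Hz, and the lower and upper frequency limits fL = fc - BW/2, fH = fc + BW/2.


BW = 5.1171e+09 * 26.240/100 = 1.342727e+09 Hz
fL = 5.1171e+09 - 1.342727e+09/2 = 4.446e+09 Hz
fH = 5.1171e+09 + 1.342727e+09/2 = 5.788e+09 Hz

BW=1.343e+09 Hz, fL=4.446e+09 Hz, fH=5.788e+09 Hz


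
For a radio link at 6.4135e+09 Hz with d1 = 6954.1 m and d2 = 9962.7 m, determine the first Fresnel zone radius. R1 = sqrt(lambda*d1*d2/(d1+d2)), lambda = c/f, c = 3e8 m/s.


lambda = c / f = 3.0000e+08 / 6.4135e+09 = 0.04677633 m
R1 = sqrt(0.04677633 * 6954.1 * 9962.7 / (6954.1 + 9962.7)) = 13.84 m

13.84 m


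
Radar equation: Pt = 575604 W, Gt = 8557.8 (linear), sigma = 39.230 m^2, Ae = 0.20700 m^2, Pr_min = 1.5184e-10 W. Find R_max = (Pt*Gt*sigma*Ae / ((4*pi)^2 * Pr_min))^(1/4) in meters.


R^4 = 575604*8557.8*39.230*0.20700 / ((4*pi)^2 * 1.5184e-10) = 1.668279e+18
R_max = 1.668279e+18^0.25 = 35939 m

35939 m


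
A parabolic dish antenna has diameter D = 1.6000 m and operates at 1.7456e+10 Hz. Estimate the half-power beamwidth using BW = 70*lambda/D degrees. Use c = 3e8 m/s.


lambda = c / f = 3.0000e+08 / 1.7456e+10 = 0.01718607 m
BW = 70 * 0.01718607 / 1.6000 = 0.7519 deg

0.7519 deg


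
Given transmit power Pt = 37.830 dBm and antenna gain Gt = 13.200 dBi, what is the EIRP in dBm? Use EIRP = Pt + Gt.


EIRP = Pt + Gt = 37.830 + 13.200 = 51.03 dBm

51.03 dBm


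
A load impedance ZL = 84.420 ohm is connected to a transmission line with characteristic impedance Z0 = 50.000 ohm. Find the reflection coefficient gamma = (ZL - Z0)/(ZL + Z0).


gamma = (84.420 - 50.000) / (84.420 + 50.000) = 0.2561

0.2561


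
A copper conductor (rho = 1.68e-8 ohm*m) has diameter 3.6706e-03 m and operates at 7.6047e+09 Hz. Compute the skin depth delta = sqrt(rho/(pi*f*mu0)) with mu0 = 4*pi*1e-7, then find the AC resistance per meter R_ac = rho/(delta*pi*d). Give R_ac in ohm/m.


delta = sqrt(1.68e-8 / (pi * 7.6047e+09 * 4*pi*1e-7)) = 7.480553e-07 m
R_ac = 1.68e-8 / (7.480553e-07 * pi * 3.6706e-03) = 1.948 ohm/m

1.948 ohm/m


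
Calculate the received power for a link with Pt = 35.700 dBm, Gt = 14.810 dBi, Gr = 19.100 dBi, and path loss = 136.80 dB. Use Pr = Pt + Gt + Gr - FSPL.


Pr = 35.700 + 14.810 + 19.100 - 136.80 = -67.19 dBm

-67.19 dBm


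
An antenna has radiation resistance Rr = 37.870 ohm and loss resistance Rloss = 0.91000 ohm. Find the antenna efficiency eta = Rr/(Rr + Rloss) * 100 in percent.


eta = 37.870 / (37.870 + 0.91000) * 100 = 97.65%

97.65%


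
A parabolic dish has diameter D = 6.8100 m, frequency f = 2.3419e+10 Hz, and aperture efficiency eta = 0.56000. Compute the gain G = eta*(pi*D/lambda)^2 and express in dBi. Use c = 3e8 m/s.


lambda = c / f = 3.0000e+08 / 2.3419e+10 = 0.01281011 m
G_linear = 0.56000 * (pi * 6.8100 / 0.01281011)^2 = 1.561983e+06
G_dBi = 10 * log10(1.561983e+06) = 61.94 dBi

61.94 dBi


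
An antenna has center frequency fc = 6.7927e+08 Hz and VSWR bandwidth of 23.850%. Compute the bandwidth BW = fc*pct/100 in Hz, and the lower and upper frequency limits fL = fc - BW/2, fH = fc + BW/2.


BW = 6.7927e+08 * 23.850/100 = 1.620059e+08 Hz
fL = 6.7927e+08 - 1.620059e+08/2 = 5.983e+08 Hz
fH = 6.7927e+08 + 1.620059e+08/2 = 7.603e+08 Hz

BW=1.620e+08 Hz, fL=5.983e+08 Hz, fH=7.603e+08 Hz


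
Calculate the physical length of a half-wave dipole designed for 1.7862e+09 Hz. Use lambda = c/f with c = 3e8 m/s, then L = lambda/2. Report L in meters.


lambda = c / f = 3.0000e+08 / 1.7862e+09 = 0.1679543 m
L = lambda / 2 = 0.1679543 / 2 = 0.08398 m

0.08398 m


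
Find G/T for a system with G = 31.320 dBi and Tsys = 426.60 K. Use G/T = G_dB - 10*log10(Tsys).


G/T = 31.320 - 10*log10(426.60) = 31.320 - 26.30021 = 5.020 dB/K

5.020 dB/K


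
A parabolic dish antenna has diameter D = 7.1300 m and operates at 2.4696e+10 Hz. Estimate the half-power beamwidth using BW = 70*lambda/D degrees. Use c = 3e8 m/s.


lambda = c / f = 3.0000e+08 / 2.4696e+10 = 0.01214772 m
BW = 70 * 0.01214772 / 7.1300 = 0.1193 deg

0.1193 deg


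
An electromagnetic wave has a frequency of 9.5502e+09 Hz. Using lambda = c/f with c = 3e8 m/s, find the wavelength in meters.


lambda = c / f = 3.0000e+08 / 9.5502e+09 = 0.03141 m

0.03141 m


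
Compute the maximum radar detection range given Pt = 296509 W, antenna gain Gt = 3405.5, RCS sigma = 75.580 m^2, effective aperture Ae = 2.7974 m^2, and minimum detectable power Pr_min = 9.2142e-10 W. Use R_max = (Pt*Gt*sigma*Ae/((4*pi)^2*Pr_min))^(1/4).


R^4 = 296509*3405.5*75.580*2.7974 / ((4*pi)^2 * 9.2142e-10) = 1.467246e+18
R_max = 1.467246e+18^0.25 = 34804 m

34804 m


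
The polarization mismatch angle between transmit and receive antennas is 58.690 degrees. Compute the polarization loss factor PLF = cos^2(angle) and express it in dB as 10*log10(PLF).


PLF_linear = cos^2(58.690 deg) = 0.2700551
PLF_dB = 10 * log10(0.2700551) = -5.685 dB

-5.685 dB


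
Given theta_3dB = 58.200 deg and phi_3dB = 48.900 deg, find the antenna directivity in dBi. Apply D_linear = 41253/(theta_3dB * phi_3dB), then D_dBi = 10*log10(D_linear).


D_linear = 41253 / (58.200 * 48.900) = 14.49518
D_dBi = 10 * log10(14.49518) = 11.61 dBi

11.61 dBi


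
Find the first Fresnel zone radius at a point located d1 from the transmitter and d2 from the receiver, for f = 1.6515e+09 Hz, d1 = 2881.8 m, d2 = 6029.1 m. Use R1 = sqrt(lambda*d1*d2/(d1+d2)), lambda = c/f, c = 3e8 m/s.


lambda = c / f = 3.0000e+08 / 1.6515e+09 = 0.1816530 m
R1 = sqrt(0.1816530 * 2881.8 * 6029.1 / (2881.8 + 6029.1)) = 18.82 m

18.82 m


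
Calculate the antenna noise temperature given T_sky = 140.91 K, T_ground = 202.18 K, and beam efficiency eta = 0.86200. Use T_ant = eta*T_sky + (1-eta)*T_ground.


T_ant = 0.86200 * 140.91 + (1 - 0.86200) * 202.18 = 149.4 K

149.4 K


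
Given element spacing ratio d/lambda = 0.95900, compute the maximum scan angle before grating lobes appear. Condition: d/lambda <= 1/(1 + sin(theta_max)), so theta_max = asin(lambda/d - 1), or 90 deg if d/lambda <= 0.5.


lambda/d - 1 = 1/0.95900 - 1 = 0.04275287
theta_max = asin(0.04275287) = 2.450 deg

2.450 deg


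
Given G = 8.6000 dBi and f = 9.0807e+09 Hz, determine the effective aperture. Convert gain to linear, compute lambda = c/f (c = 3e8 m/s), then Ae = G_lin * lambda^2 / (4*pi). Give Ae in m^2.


lambda = c / f = 3.0000e+08 / 9.0807e+09 = 0.03303710 m
G_linear = 10^(8.6000/10) = 7.244360
Ae = G_linear * lambda^2 / (4*pi) = 7.244360 * 0.03303710^2 / (4*pi) = 6.292e-04 m^2

6.292e-04 m^2


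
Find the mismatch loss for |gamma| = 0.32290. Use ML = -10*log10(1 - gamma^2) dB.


ML = -10 * log10(1 - 0.32290^2) = -10 * log10(0.89573559) = 0.4782 dB

0.4782 dB


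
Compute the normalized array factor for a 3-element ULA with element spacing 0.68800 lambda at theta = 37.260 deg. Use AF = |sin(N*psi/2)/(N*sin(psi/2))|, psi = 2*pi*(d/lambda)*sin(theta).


psi = 2*pi*0.68800*sin(37.260 deg) = 2.617184 rad
AF = |sin(3*2.617184/2) / (3*sin(2.617184/2))| = 0.2437

0.2437


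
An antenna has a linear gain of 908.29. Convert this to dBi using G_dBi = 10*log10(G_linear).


G_dBi = 10 * log10(908.29) = 29.58 dBi

29.58 dBi


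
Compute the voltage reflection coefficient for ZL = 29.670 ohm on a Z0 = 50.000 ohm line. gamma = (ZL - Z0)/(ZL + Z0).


gamma = (29.670 - 50.000) / (29.670 + 50.000) = -0.2552

-0.2552


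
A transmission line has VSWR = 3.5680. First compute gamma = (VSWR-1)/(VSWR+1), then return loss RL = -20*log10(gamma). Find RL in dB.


gamma = (3.5680 - 1) / (3.5680 + 1) = 0.5621716
RL = -20 * log10(0.5621716) = 5.003 dB

5.003 dB


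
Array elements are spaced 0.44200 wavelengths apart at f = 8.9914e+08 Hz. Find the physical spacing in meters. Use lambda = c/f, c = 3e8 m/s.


lambda = c / f = 3.0000e+08 / 8.9914e+08 = 0.3336522 m
d = 0.44200 * 0.3336522 = 0.1475 m

0.1475 m


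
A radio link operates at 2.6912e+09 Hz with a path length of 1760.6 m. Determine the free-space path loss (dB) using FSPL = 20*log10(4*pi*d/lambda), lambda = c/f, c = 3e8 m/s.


lambda = c / f = 3.0000e+08 / 2.6912e+09 = 0.1114744 m
FSPL = 20 * log10(4*pi*1760.6/0.1114744) = 106.0 dB

106.0 dB


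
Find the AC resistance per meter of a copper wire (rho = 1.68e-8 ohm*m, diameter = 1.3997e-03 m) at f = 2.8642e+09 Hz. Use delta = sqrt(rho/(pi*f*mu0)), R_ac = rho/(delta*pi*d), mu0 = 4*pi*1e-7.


delta = sqrt(1.68e-8 / (pi * 2.8642e+09 * 4*pi*1e-7)) = 1.218914e-06 m
R_ac = 1.68e-8 / (1.218914e-06 * pi * 1.3997e-03) = 3.134 ohm/m

3.134 ohm/m


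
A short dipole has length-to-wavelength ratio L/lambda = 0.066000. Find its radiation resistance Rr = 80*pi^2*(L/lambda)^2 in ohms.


Rr = 80 * pi^2 * (0.066000)^2 = 80 * 9.869604 * 4.356000e-03 = 3.439 ohm

3.439 ohm


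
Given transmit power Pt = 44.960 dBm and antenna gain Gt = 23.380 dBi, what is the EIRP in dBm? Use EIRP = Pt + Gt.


EIRP = Pt + Gt = 44.960 + 23.380 = 68.34 dBm

68.34 dBm


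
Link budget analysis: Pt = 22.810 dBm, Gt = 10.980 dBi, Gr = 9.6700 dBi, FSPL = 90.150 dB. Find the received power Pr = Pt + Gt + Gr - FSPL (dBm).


Pr = 22.810 + 10.980 + 9.6700 - 90.150 = -46.69 dBm

-46.69 dBm


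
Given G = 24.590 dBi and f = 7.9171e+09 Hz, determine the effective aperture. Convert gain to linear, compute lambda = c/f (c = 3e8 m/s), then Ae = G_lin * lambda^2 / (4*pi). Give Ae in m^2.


lambda = c / f = 3.0000e+08 / 7.9171e+09 = 0.03789266 m
G_linear = 10^(24.590/10) = 287.7398
Ae = G_linear * lambda^2 / (4*pi) = 287.7398 * 0.03789266^2 / (4*pi) = 0.03288 m^2

0.03288 m^2


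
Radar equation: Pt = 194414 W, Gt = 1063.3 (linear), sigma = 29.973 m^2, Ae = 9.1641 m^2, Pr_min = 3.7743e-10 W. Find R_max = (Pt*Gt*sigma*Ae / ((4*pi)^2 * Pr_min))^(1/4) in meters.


R^4 = 194414*1063.3*29.973*9.1641 / ((4*pi)^2 * 3.7743e-10) = 9.526804e+17
R_max = 9.526804e+17^0.25 = 31242 m

31242 m


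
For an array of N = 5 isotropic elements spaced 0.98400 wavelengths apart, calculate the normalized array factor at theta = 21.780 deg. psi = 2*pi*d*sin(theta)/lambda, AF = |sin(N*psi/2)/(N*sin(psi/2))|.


psi = 2*pi*0.98400*sin(21.780 deg) = 2.294035 rad
AF = |sin(5*2.294035/2) / (5*sin(2.294035/2))| = 0.1143

0.1143


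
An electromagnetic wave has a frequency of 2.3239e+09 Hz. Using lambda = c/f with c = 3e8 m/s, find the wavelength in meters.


lambda = c / f = 3.0000e+08 / 2.3239e+09 = 0.1291 m

0.1291 m


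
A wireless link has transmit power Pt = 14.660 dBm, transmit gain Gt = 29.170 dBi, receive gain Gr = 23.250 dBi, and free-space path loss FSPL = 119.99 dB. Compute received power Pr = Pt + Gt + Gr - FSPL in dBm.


Pr = 14.660 + 29.170 + 23.250 - 119.99 = -52.91 dBm

-52.91 dBm


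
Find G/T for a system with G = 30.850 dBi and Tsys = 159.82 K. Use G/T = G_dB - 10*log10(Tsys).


G/T = 30.850 - 10*log10(159.82) = 30.850 - 22.03631 = 8.814 dB/K

8.814 dB/K


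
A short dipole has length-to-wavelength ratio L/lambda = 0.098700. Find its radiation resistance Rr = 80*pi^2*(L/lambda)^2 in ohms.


Rr = 80 * pi^2 * (0.098700)^2 = 80 * 9.869604 * 9.741690e-03 = 7.692 ohm

7.692 ohm


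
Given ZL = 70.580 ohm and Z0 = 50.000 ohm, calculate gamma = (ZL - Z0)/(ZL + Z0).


gamma = (70.580 - 50.000) / (70.580 + 50.000) = 0.1707

0.1707


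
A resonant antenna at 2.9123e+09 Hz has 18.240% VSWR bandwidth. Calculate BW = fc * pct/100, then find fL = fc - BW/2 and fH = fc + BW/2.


BW = 2.9123e+09 * 18.240/100 = 5.312035e+08 Hz
fL = 2.9123e+09 - 5.312035e+08/2 = 2.647e+09 Hz
fH = 2.9123e+09 + 5.312035e+08/2 = 3.178e+09 Hz

BW=5.312e+08 Hz, fL=2.647e+09 Hz, fH=3.178e+09 Hz


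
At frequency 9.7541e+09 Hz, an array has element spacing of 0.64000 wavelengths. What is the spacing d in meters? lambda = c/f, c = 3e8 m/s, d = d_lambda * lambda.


lambda = c / f = 3.0000e+08 / 9.7541e+09 = 0.03075630 m
d = 0.64000 * 0.03075630 = 0.01968 m

0.01968 m


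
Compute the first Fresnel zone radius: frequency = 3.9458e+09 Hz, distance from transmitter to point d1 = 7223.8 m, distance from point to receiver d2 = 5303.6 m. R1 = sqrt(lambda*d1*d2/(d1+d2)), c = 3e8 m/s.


lambda = c / f = 3.0000e+08 / 3.9458e+09 = 0.07603021 m
R1 = sqrt(0.07603021 * 7223.8 * 5303.6 / (7223.8 + 5303.6)) = 15.25 m

15.25 m


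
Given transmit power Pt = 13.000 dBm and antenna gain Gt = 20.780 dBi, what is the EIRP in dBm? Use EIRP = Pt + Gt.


EIRP = Pt + Gt = 13.000 + 20.780 = 33.78 dBm

33.78 dBm


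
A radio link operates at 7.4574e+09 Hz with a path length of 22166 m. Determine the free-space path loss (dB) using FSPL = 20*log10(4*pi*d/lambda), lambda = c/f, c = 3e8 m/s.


lambda = c / f = 3.0000e+08 / 7.4574e+09 = 0.04022850 m
FSPL = 20 * log10(4*pi*22166/0.04022850) = 136.8 dB

136.8 dB


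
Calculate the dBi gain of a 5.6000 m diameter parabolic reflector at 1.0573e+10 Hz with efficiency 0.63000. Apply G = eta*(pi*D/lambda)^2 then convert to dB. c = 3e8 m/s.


lambda = c / f = 3.0000e+08 / 1.0573e+10 = 0.02837416 m
G_linear = 0.63000 * (pi * 5.6000 / 0.02837416)^2 = 242197.9
G_dBi = 10 * log10(242197.9) = 53.84 dBi

53.84 dBi


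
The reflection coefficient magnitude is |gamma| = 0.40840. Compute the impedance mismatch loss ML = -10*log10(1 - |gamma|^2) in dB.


ML = -10 * log10(1 - 0.40840^2) = -10 * log10(0.83320944) = 0.7925 dB

0.7925 dB


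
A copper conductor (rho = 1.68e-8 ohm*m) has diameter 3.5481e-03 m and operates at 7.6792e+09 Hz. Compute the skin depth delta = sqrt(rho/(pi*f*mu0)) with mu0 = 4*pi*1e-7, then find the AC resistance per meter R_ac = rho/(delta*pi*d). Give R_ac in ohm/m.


delta = sqrt(1.68e-8 / (pi * 7.6792e+09 * 4*pi*1e-7)) = 7.444179e-07 m
R_ac = 1.68e-8 / (7.444179e-07 * pi * 3.5481e-03) = 2.025 ohm/m

2.025 ohm/m


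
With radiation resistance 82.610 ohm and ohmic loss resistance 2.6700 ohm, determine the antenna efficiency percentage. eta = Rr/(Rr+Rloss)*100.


eta = 82.610 / (82.610 + 2.6700) * 100 = 96.87%

96.87%


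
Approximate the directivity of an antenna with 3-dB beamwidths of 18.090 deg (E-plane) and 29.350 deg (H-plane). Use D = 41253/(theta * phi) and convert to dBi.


D_linear = 41253 / (18.090 * 29.350) = 77.69783
D_dBi = 10 * log10(77.69783) = 18.90 dBi

18.90 dBi


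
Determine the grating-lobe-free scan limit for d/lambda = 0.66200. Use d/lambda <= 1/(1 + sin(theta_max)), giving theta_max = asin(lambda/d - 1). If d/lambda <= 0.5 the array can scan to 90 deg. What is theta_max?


lambda/d - 1 = 1/0.66200 - 1 = 0.5105740
theta_max = asin(0.5105740) = 30.70 deg

30.70 deg
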